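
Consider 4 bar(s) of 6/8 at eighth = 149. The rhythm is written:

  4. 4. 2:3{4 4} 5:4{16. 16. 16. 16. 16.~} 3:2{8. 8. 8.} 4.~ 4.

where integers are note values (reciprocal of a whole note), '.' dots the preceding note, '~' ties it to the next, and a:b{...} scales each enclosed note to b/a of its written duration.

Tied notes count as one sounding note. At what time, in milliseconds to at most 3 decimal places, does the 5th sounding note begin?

note 5 onset = 12b = 4832.215ms

1. 0.0ms @ 0 + 1208.054ms (3)
2. 1208.054ms @ 3 + 1208.054ms (3)
3. 2416.107ms @ 6 + 1208.054ms (3)
4. 3624.161ms @ 9 + 1208.054ms (3)
5. 4832.215ms @ 12 + 241.611ms (3/5)
6. 5073.826ms @ 63/5 + 241.611ms (3/5)
7. 5315.436ms @ 66/5 + 241.611ms (3/5)
8. 5557.047ms @ 69/5 + 241.611ms (3/5)
9. 5798.658ms @ 72/5 + 644.295ms (8/5)
10. 6442.953ms @ 16 + 402.685ms (1)
11. 6845.638ms @ 17 + 402.685ms (1)
12. 7248.322ms @ 18 + 2416.107ms (6)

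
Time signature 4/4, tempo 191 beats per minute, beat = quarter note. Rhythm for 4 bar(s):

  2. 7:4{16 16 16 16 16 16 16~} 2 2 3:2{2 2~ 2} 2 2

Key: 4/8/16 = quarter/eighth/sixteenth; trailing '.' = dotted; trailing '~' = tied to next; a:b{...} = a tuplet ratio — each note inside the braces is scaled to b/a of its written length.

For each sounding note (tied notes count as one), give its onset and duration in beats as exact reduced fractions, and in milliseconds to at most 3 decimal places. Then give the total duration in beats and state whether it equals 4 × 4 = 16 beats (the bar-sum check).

1) 0.0ms=0b +942.408ms=3b
2) 942.408ms=3b +44.877ms=1/7b
3) 987.285ms=22/7b +44.877ms=1/7b
4) 1032.162ms=23/7b +44.877ms=1/7b
5) 1077.038ms=24/7b +44.877ms=1/7b
6) 1121.915ms=25/7b +44.877ms=1/7b
7) 1166.791ms=26/7b +44.877ms=1/7b
8) 1211.668ms=27/7b +673.149ms=15/7b
9) 1884.817ms=6b +628.272ms=2b
10) 2513.089ms=8b +418.848ms=4/3b
11) 2931.937ms=28/3b +837.696ms=8/3b
12) 3769.634ms=12b +628.272ms=2b
13) 4397.906ms=14b +628.272ms=2b
Σ=16b of 16 (191bpm 4/4) — PASS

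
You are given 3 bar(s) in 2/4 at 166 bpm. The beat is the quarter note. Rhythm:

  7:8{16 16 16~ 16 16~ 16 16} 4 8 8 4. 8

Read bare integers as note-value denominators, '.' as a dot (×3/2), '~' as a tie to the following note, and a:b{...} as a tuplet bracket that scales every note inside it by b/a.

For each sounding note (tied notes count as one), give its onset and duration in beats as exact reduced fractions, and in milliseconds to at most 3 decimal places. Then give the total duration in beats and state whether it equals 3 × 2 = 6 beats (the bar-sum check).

1) 0.0ms=0b +103.27ms=2/7b
2) 103.27ms=2/7b +103.27ms=2/7b
3) 206.54ms=4/7b +206.54ms=4/7b
4) 413.081ms=8/7b +206.54ms=4/7b
5) 619.621ms=12/7b +103.27ms=2/7b
6) 722.892ms=2b +361.446ms=1b
7) 1084.337ms=3b +180.723ms=1/2b
8) 1265.06ms=7/2b +180.723ms=1/2b
9) 1445.783ms=4b +542.169ms=3/2b
10) 1987.952ms=11/2b +180.723ms=1/2b
Σ=6b of 6 (166bpm 2/4) — PASS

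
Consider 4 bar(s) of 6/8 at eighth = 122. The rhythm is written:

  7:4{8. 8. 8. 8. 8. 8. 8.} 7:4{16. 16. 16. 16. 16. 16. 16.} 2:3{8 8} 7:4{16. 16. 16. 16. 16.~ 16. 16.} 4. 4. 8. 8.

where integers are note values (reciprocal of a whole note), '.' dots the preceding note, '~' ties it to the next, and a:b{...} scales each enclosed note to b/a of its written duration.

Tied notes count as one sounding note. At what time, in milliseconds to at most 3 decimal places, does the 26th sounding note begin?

1. 0.0ms @ 0 + 421.546ms (6/7)
2. 421.546ms @ 6/7 + 421.546ms (6/7)
3. 843.091ms @ 12/7 + 421.546ms (6/7)
4. 1264.637ms @ 18/7 + 421.546ms (6/7)
5. 1686.183ms @ 24/7 + 421.546ms (6/7)
6. 2107.728ms @ 30/7 + 421.546ms (6/7)
7. 2529.274ms @ 36/7 + 421.546ms (6/7)
8. 2950.82ms @ 6 + 210.773ms (3/7)
9. 3161.593ms @ 45/7 + 210.773ms (3/7)
10. 3372.365ms @ 48/7 + 210.773ms (3/7)
11. 3583.138ms @ 51/7 + 210.773ms (3/7)
12. 3793.911ms @ 54/7 + 210.773ms (3/7)
13. 4004.684ms @ 57/7 + 210.773ms (3/7)
14. 4215.457ms @ 60/7 + 210.773ms (3/7)
15. 4426.23ms @ 9 + 737.705ms (3/2)
16. 5163.934ms @ 21/2 + 737.705ms (3/2)
17. 5901.639ms @ 12 + 210.773ms (3/7)
18. 6112.412ms @ 87/7 + 210.773ms (3/7)
19. 6323.185ms @ 90/7 + 210.773ms (3/7)
20. 6533.958ms @ 93/7 + 210.773ms (3/7)
21. 6744.731ms @ 96/7 + 421.546ms (6/7)
22. 7166.276ms @ 102/7 + 210.773ms (3/7)
23. 7377.049ms @ 15 + 1475.41ms (3)
24. 8852.459ms @ 18 + 1475.41ms (3)
25. 10327.869ms @ 21 + 737.705ms (3/2)
26. 11065.574ms @ 45/2 + 737.705ms (3/2)

note 26 onset = 45/2b = 11065.574ms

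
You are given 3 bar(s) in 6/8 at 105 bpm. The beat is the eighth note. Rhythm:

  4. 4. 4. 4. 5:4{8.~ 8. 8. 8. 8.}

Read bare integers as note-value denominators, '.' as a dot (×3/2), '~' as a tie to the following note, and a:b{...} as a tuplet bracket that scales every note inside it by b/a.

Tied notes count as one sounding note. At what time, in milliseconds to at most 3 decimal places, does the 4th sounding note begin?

note 4 onset = 9b = 5142.857ms

1. 0.0ms @ 0 + 1714.286ms (3)
2. 1714.286ms @ 3 + 1714.286ms (3)
3. 3428.571ms @ 6 + 1714.286ms (3)
4. 5142.857ms @ 9 + 1714.286ms (3)
5. 6857.143ms @ 12 + 1371.429ms (12/5)
6. 8228.571ms @ 72/5 + 685.714ms (6/5)
7. 8914.286ms @ 78/5 + 685.714ms (6/5)
8. 9600.0ms @ 84/5 + 685.714ms (6/5)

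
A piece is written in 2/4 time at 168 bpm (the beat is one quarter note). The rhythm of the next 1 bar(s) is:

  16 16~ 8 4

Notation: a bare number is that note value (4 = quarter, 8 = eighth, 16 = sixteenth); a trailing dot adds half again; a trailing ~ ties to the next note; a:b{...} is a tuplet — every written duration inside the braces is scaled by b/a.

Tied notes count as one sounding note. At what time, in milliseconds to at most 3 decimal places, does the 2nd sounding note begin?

note 2 onset = 1/4b = 89.286ms

1. 0.0ms @ 0 + 89.286ms (1/4)
2. 89.286ms @ 1/4 + 267.857ms (3/4)
3. 357.143ms @ 1 + 357.143ms (1)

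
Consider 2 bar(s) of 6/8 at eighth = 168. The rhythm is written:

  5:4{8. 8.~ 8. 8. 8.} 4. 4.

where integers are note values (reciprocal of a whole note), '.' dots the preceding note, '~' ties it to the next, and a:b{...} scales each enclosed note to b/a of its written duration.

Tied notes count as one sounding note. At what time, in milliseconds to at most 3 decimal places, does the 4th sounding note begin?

note 4 onset = 24/5b = 1714.286ms

1. 0.0ms @ 0 + 428.571ms (6/5)
2. 428.571ms @ 6/5 + 857.143ms (12/5)
3. 1285.714ms @ 18/5 + 428.571ms (6/5)
4. 1714.286ms @ 24/5 + 428.571ms (6/5)
5. 2142.857ms @ 6 + 1071.429ms (3)
6. 3214.286ms @ 9 + 1071.429ms (3)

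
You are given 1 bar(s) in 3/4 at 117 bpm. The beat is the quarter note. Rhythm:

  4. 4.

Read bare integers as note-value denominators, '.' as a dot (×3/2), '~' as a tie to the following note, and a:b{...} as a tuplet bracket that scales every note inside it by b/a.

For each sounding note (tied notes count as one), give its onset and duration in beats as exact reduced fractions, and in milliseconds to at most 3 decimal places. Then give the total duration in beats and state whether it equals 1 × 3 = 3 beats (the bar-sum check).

1) 0.0ms=0b +769.231ms=3/2b
2) 769.231ms=3/2b +769.231ms=3/2b
Σ=3b of 3 (117bpm 3/4) — PASS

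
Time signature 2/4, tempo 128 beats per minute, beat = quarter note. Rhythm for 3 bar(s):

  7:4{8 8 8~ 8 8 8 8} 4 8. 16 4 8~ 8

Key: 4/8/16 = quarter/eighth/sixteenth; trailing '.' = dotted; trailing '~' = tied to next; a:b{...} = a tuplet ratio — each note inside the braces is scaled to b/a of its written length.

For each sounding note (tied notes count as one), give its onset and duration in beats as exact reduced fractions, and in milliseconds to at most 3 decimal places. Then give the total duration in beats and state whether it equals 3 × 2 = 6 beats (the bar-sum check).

1) 0.0ms=0b +133.929ms=2/7b
2) 133.929ms=2/7b +133.929ms=2/7b
3) 267.857ms=4/7b +267.857ms=4/7b
4) 535.714ms=8/7b +133.929ms=2/7b
5) 669.643ms=10/7b +133.929ms=2/7b
6) 803.571ms=12/7b +133.929ms=2/7b
7) 937.5ms=2b +468.75ms=1b
8) 1406.25ms=3b +351.562ms=3/4b
9) 1757.812ms=15/4b +117.188ms=1/4b
10) 1875.0ms=4b +468.75ms=1b
11) 2343.75ms=5b +468.75ms=1b
Σ=6b of 6 (128bpm 2/4) — PASS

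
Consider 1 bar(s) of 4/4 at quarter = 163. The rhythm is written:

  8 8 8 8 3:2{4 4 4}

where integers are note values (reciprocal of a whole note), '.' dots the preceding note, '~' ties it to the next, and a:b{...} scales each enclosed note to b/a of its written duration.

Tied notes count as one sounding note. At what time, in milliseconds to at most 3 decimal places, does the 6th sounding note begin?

1. 0.0ms @ 0 + 184.049ms (1/2)
2. 184.049ms @ 1/2 + 184.049ms (1/2)
3. 368.098ms @ 1 + 184.049ms (1/2)
4. 552.147ms @ 3/2 + 184.049ms (1/2)
5. 736.196ms @ 2 + 245.399ms (2/3)
6. 981.595ms @ 8/3 + 245.399ms (2/3)
7. 1226.994ms @ 10/3 + 245.399ms (2/3)

note 6 onset = 8/3b = 981.595ms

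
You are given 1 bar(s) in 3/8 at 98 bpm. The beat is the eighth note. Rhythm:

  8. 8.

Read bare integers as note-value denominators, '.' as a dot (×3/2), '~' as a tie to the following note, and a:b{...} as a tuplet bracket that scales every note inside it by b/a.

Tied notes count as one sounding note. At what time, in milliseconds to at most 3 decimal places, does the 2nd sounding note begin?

1. 0.0ms @ 0 + 918.367ms (3/2)
2. 918.367ms @ 3/2 + 918.367ms (3/2)

note 2 onset = 3/2b = 918.367ms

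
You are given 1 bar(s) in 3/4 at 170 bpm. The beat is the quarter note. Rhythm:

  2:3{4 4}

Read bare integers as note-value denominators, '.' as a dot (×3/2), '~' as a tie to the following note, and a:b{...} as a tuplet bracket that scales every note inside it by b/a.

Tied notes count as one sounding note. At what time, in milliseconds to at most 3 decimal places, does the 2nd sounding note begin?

note 2 onset = 3/2b = 529.412ms

1. 0.0ms @ 0 + 529.412ms (3/2)
2. 529.412ms @ 3/2 + 529.412ms (3/2)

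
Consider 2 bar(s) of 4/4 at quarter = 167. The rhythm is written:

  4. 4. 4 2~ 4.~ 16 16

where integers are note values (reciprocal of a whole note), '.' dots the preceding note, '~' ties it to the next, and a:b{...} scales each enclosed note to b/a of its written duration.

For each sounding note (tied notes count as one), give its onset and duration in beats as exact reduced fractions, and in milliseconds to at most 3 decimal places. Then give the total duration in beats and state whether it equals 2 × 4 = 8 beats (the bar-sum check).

1) 0.0ms=0b +538.922ms=3/2b
2) 538.922ms=3/2b +538.922ms=3/2b
3) 1077.844ms=3b +359.281ms=1b
4) 1437.126ms=4b +1347.305ms=15/4b
5) 2784.431ms=31/4b +89.82ms=1/4b
Σ=8b of 8 (167bpm 4/4) — PASS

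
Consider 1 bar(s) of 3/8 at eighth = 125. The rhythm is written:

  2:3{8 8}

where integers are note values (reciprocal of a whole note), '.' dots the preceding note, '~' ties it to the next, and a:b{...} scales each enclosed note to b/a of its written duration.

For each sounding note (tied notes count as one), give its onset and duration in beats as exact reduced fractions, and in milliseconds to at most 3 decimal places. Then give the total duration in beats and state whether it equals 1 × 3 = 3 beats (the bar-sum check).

1) 0.0ms=0b +720.0ms=3/2b
2) 720.0ms=3/2b +720.0ms=3/2b
Σ=3b of 3 (125bpm 3/8) — PASS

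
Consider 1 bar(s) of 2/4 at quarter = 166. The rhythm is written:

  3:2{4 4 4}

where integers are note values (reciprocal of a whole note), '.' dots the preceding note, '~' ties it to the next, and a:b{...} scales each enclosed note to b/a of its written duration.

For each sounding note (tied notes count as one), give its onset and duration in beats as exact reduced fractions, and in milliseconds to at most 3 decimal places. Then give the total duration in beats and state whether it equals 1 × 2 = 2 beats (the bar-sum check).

1) 0.0ms=0b +240.964ms=2/3b
2) 240.964ms=2/3b +240.964ms=2/3b
3) 481.928ms=4/3b +240.964ms=2/3b
Σ=2b of 2 (166bpm 2/4) — PASS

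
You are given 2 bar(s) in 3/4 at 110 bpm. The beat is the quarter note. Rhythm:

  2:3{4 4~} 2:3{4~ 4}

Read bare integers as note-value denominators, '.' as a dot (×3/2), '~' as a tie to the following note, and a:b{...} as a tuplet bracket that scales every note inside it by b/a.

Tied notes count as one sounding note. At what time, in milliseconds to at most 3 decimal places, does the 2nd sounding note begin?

note 2 onset = 3/2b = 818.182ms

1. 0.0ms @ 0 + 818.182ms (3/2)
2. 818.182ms @ 3/2 + 2454.545ms (9/2)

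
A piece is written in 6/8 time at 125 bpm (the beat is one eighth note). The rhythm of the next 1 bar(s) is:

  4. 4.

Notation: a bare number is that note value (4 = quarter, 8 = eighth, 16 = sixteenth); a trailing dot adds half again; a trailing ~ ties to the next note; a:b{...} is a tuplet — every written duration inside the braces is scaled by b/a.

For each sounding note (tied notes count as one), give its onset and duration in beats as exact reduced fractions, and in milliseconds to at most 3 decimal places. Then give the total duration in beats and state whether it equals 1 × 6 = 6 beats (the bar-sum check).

1) 0.0ms=0b +1440.0ms=3b
2) 1440.0ms=3b +1440.0ms=3b
Σ=6b of 6 (125bpm 6/8) — PASS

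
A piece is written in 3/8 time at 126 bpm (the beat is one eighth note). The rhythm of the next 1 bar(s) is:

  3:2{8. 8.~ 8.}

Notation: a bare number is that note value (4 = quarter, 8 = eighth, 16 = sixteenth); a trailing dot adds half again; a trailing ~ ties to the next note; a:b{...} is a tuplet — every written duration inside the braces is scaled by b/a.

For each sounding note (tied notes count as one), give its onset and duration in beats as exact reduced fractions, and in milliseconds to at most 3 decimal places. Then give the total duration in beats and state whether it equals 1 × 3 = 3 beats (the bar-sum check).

1) 0.0ms=0b +476.19ms=1b
2) 476.19ms=1b +952.381ms=2b
Σ=3b of 3 (126bpm 3/8) — PASS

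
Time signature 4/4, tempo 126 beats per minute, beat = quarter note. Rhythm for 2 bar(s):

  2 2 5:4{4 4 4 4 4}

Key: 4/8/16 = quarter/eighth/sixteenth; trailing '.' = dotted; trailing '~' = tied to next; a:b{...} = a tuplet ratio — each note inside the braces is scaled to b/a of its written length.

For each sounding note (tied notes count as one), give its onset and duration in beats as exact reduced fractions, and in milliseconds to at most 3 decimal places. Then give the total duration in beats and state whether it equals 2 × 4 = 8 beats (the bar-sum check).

1) 0.0ms=0b +952.381ms=2b
2) 952.381ms=2b +952.381ms=2b
3) 1904.762ms=4b +380.952ms=4/5b
4) 2285.714ms=24/5b +380.952ms=4/5b
5) 2666.667ms=28/5b +380.952ms=4/5b
6) 3047.619ms=32/5b +380.952ms=4/5b
7) 3428.571ms=36/5b +380.952ms=4/5b
Σ=8b of 8 (126bpm 4/4) — PASS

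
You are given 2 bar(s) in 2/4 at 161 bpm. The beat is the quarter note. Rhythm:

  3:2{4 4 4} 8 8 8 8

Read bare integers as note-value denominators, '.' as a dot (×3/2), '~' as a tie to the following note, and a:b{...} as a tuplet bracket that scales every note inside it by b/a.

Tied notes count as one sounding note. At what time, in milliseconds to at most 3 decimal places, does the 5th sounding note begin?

1. 0.0ms @ 0 + 248.447ms (2/3)
2. 248.447ms @ 2/3 + 248.447ms (2/3)
3. 496.894ms @ 4/3 + 248.447ms (2/3)
4. 745.342ms @ 2 + 186.335ms (1/2)
5. 931.677ms @ 5/2 + 186.335ms (1/2)
6. 1118.012ms @ 3 + 186.335ms (1/2)
7. 1304.348ms @ 7/2 + 186.335ms (1/2)

note 5 onset = 5/2b = 931.677ms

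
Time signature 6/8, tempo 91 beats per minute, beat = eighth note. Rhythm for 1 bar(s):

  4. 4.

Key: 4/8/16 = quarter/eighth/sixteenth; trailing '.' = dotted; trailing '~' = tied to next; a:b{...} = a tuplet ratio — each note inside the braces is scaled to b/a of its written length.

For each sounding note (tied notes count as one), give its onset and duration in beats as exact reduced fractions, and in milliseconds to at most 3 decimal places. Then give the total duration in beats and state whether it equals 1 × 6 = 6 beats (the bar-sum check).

1) 0.0ms=0b +1978.022ms=3b
2) 1978.022ms=3b +1978.022ms=3b
Σ=6b of 6 (91bpm 6/8) — PASS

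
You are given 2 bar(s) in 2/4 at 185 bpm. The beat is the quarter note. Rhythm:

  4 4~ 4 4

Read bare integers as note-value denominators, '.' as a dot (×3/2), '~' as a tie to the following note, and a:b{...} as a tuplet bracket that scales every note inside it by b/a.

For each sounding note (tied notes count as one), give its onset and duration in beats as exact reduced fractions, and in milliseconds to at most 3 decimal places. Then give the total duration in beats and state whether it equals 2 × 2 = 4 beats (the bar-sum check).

1) 0.0ms=0b +324.324ms=1b
2) 324.324ms=1b +648.649ms=2b
3) 972.973ms=3b +324.324ms=1b
Σ=4b of 4 (185bpm 2/4) — PASS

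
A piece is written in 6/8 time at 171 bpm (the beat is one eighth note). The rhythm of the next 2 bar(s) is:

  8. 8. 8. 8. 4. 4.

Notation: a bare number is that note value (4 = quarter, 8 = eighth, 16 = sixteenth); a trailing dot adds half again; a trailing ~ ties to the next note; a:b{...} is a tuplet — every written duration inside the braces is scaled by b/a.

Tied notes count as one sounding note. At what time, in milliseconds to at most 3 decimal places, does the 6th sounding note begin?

note 6 onset = 9b = 3157.895ms

1. 0.0ms @ 0 + 526.316ms (3/2)
2. 526.316ms @ 3/2 + 526.316ms (3/2)
3. 1052.632ms @ 3 + 526.316ms (3/2)
4. 1578.947ms @ 9/2 + 526.316ms (3/2)
5. 2105.263ms @ 6 + 1052.632ms (3)
6. 3157.895ms @ 9 + 1052.632ms (3)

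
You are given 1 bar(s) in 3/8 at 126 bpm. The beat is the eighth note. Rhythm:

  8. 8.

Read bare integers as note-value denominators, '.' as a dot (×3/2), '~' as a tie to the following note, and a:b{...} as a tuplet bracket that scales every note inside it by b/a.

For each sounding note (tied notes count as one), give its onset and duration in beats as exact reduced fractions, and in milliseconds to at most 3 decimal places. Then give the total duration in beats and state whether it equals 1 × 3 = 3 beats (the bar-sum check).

1) 0.0ms=0b +714.286ms=3/2b
2) 714.286ms=3/2b +714.286ms=3/2b
Σ=3b of 3 (126bpm 3/8) — PASS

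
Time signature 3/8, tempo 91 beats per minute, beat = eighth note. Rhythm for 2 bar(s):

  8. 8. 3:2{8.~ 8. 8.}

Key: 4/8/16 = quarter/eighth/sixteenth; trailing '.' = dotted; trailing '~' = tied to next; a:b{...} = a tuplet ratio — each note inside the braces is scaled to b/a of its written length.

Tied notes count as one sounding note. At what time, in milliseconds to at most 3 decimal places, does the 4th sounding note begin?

1. 0.0ms @ 0 + 989.011ms (3/2)
2. 989.011ms @ 3/2 + 989.011ms (3/2)
3. 1978.022ms @ 3 + 1318.681ms (2)
4. 3296.703ms @ 5 + 659.341ms (1)

note 4 onset = 5b = 3296.703ms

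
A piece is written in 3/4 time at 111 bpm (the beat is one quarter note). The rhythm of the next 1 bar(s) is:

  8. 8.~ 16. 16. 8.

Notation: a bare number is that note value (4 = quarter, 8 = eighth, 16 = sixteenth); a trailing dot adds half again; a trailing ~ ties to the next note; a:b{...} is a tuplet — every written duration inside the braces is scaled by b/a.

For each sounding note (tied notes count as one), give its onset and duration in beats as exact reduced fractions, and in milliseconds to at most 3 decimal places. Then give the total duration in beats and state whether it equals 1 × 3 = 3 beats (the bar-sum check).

1) 0.0ms=0b +405.405ms=3/4b
2) 405.405ms=3/4b +608.108ms=9/8b
3) 1013.514ms=15/8b +202.703ms=3/8b
4) 1216.216ms=9/4b +405.405ms=3/4b
Σ=3b of 3 (111bpm 3/4) — PASS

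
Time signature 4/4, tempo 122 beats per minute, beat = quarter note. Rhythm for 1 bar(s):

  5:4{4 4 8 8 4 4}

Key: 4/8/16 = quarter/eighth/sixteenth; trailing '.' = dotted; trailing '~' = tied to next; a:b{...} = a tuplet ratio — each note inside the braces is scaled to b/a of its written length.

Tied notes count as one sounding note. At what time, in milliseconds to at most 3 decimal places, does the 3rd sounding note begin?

1. 0.0ms @ 0 + 393.443ms (4/5)
2. 393.443ms @ 4/5 + 393.443ms (4/5)
3. 786.885ms @ 8/5 + 196.721ms (2/5)
4. 983.607ms @ 2 + 196.721ms (2/5)
5. 1180.328ms @ 12/5 + 393.443ms (4/5)
6. 1573.77ms @ 16/5 + 393.443ms (4/5)

note 3 onset = 8/5b = 786.885ms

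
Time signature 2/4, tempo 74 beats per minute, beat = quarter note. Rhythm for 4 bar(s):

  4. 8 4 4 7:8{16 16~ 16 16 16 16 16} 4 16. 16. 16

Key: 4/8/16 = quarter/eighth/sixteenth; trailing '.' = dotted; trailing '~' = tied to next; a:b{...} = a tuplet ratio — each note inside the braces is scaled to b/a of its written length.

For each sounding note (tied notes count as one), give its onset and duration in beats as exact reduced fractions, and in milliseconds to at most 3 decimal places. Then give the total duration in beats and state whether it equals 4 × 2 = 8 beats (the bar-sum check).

1) 0.0ms=0b +1216.216ms=3/2b
2) 1216.216ms=3/2b +405.405ms=1/2b
3) 1621.622ms=2b +810.811ms=1b
4) 2432.432ms=3b +810.811ms=1b
5) 3243.243ms=4b +231.66ms=2/7b
6) 3474.903ms=30/7b +463.32ms=4/7b
7) 3938.224ms=34/7b +231.66ms=2/7b
8) 4169.884ms=36/7b +231.66ms=2/7b
9) 4401.544ms=38/7b +231.66ms=2/7b
10) 4633.205ms=40/7b +231.66ms=2/7b
11) 4864.865ms=6b +810.811ms=1b
12) 5675.676ms=7b +304.054ms=3/8b
13) 5979.73ms=59/8b +304.054ms=3/8b
14) 6283.784ms=31/4b +202.703ms=1/4b
Σ=8b of 8 (74bpm 2/4) — PASS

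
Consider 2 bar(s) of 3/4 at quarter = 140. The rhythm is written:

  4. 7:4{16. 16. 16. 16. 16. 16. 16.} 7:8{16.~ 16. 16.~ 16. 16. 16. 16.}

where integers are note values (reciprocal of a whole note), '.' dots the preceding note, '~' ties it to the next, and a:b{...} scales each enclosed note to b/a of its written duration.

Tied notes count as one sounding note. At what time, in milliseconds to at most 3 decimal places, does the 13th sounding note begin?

note 13 onset = 39/7b = 2387.755ms

1. 0.0ms @ 0 + 642.857ms (3/2)
2. 642.857ms @ 3/2 + 91.837ms (3/14)
3. 734.694ms @ 12/7 + 91.837ms (3/14)
4. 826.531ms @ 27/14 + 91.837ms (3/14)
5. 918.367ms @ 15/7 + 91.837ms (3/14)
6. 1010.204ms @ 33/14 + 91.837ms (3/14)
7. 1102.041ms @ 18/7 + 91.837ms (3/14)
8. 1193.878ms @ 39/14 + 91.837ms (3/14)
9. 1285.714ms @ 3 + 367.347ms (6/7)
10. 1653.061ms @ 27/7 + 367.347ms (6/7)
11. 2020.408ms @ 33/7 + 183.673ms (3/7)
12. 2204.082ms @ 36/7 + 183.673ms (3/7)
13. 2387.755ms @ 39/7 + 183.673ms (3/7)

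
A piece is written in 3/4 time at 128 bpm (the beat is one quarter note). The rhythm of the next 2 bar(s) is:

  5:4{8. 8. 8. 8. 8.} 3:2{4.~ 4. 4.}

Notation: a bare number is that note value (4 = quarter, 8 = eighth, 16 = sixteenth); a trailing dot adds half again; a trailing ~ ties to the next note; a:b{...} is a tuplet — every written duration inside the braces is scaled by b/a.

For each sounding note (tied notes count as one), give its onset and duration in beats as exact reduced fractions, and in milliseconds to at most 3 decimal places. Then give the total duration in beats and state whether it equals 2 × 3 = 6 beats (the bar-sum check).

1) 0.0ms=0b +281.25ms=3/5b
2) 281.25ms=3/5b +281.25ms=3/5b
3) 562.5ms=6/5b +281.25ms=3/5b
4) 843.75ms=9/5b +281.25ms=3/5b
5) 1125.0ms=12/5b +281.25ms=3/5b
6) 1406.25ms=3b +937.5ms=2b
7) 2343.75ms=5b +468.75ms=1b
Σ=6b of 6 (128bpm 3/4) — PASS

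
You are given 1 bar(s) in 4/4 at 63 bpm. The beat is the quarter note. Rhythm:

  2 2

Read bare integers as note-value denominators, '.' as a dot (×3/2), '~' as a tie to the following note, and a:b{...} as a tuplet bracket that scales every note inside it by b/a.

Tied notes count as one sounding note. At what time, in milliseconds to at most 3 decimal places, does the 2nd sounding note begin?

1. 0.0ms @ 0 + 1904.762ms (2)
2. 1904.762ms @ 2 + 1904.762ms (2)

note 2 onset = 2b = 1904.762ms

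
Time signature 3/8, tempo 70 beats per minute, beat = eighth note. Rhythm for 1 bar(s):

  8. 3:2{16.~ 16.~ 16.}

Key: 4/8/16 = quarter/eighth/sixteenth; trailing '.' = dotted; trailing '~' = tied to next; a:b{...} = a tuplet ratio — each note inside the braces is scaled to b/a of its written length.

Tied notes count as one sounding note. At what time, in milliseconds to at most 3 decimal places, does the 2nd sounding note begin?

1. 0.0ms @ 0 + 1285.714ms (3/2)
2. 1285.714ms @ 3/2 + 1285.714ms (3/2)

note 2 onset = 3/2b = 1285.714ms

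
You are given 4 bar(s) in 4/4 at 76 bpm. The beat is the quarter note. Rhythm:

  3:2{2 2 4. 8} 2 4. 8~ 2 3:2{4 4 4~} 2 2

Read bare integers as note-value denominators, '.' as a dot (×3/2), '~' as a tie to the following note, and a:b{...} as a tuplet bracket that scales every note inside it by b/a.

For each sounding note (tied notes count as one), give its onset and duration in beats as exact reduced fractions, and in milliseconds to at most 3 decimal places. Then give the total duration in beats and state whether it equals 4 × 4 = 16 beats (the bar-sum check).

1) 0.0ms=0b +1052.632ms=4/3b
2) 1052.632ms=4/3b +1052.632ms=4/3b
3) 2105.263ms=8/3b +789.474ms=1b
4) 2894.737ms=11/3b +263.158ms=1/3b
5) 3157.895ms=4b +1578.947ms=2b
6) 4736.842ms=6b +1184.211ms=3/2b
7) 5921.053ms=15/2b +1973.684ms=5/2b
8) 7894.737ms=10b +526.316ms=2/3b
9) 8421.053ms=32/3b +526.316ms=2/3b
10) 8947.368ms=34/3b +2105.263ms=8/3b
11) 11052.632ms=14b +1578.947ms=2b
Σ=16b of 16 (76bpm 4/4) — PASS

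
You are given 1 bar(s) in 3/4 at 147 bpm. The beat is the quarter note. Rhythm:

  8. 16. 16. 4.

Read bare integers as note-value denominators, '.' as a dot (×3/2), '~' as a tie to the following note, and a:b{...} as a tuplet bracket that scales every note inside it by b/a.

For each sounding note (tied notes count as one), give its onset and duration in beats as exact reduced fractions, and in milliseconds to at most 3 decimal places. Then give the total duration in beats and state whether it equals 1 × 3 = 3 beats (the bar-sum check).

1) 0.0ms=0b +306.122ms=3/4b
2) 306.122ms=3/4b +153.061ms=3/8b
3) 459.184ms=9/8b +153.061ms=3/8b
4) 612.245ms=3/2b +612.245ms=3/2b
Σ=3b of 3 (147bpm 3/4) — PASS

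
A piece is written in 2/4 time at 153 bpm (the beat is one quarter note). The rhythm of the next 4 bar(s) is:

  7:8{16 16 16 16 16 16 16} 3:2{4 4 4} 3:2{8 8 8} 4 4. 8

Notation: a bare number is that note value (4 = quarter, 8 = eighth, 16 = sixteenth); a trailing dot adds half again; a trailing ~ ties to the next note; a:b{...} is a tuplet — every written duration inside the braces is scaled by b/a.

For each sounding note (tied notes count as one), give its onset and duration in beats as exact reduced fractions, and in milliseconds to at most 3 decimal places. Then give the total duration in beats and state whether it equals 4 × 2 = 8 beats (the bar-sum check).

1) 0.0ms=0b +112.045ms=2/7b
2) 112.045ms=2/7b +112.045ms=2/7b
3) 224.09ms=4/7b +112.045ms=2/7b
4) 336.134ms=6/7b +112.045ms=2/7b
5) 448.179ms=8/7b +112.045ms=2/7b
6) 560.224ms=10/7b +112.045ms=2/7b
7) 672.269ms=12/7b +112.045ms=2/7b
8) 784.314ms=2b +261.438ms=2/3b
9) 1045.752ms=8/3b +261.438ms=2/3b
10) 1307.19ms=10/3b +261.438ms=2/3b
11) 1568.627ms=4b +130.719ms=1/3b
12) 1699.346ms=13/3b +130.719ms=1/3b
13) 1830.065ms=14/3b +130.719ms=1/3b
14) 1960.784ms=5b +392.157ms=1b
15) 2352.941ms=6b +588.235ms=3/2b
16) 2941.176ms=15/2b +196.078ms=1/2b
Σ=8b of 8 (153bpm 2/4) — PASS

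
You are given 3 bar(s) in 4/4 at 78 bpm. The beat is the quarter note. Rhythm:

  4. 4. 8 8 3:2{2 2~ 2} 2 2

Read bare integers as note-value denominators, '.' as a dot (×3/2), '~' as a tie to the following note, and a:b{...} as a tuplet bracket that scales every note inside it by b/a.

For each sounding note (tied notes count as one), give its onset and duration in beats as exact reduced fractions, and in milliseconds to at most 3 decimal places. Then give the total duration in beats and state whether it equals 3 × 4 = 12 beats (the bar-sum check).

1) 0.0ms=0b +1153.846ms=3/2b
2) 1153.846ms=3/2b +1153.846ms=3/2b
3) 2307.692ms=3b +384.615ms=1/2b
4) 2692.308ms=7/2b +384.615ms=1/2b
5) 3076.923ms=4b +1025.641ms=4/3b
6) 4102.564ms=16/3b +2051.282ms=8/3b
7) 6153.846ms=8b +1538.462ms=2b
8) 7692.308ms=10b +1538.462ms=2b
Σ=12b of 12 (78bpm 4/4) — PASS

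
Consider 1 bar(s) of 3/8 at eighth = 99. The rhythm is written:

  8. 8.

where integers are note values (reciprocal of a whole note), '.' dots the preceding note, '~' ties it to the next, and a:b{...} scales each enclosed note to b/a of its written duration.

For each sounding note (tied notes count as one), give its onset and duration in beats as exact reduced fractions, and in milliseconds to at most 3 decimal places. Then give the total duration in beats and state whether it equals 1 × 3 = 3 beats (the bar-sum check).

1) 0.0ms=0b +909.091ms=3/2b
2) 909.091ms=3/2b +909.091ms=3/2b
Σ=3b of 3 (99bpm 3/8) — PASS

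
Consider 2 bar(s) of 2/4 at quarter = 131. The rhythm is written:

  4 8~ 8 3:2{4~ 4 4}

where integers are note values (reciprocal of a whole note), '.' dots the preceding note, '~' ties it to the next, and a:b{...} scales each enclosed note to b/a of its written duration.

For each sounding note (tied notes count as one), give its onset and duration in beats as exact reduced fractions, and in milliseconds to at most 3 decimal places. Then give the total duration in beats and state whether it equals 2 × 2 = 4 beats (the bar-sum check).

1) 0.0ms=0b +458.015ms=1b
2) 458.015ms=1b +458.015ms=1b
3) 916.031ms=2b +610.687ms=4/3b
4) 1526.718ms=10/3b +305.344ms=2/3b
Σ=4b of 4 (131bpm 2/4) — PASS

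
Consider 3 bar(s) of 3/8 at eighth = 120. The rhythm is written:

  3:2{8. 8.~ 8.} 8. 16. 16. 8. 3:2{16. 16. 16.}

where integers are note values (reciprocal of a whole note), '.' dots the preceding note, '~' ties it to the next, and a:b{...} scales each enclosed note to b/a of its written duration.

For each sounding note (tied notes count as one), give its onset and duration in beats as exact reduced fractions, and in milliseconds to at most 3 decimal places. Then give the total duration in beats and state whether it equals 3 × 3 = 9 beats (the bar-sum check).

1) 0.0ms=0b +500.0ms=1b
2) 500.0ms=1b +1000.0ms=2b
3) 1500.0ms=3b +750.0ms=3/2b
4) 2250.0ms=9/2b +375.0ms=3/4b
5) 2625.0ms=21/4b +375.0ms=3/4b
6) 3000.0ms=6b +750.0ms=3/2b
7) 3750.0ms=15/2b +250.0ms=1/2b
8) 4000.0ms=8b +250.0ms=1/2b
9) 4250.0ms=17/2b +250.0ms=1/2b
Σ=9b of 9 (120bpm 3/8) — PASS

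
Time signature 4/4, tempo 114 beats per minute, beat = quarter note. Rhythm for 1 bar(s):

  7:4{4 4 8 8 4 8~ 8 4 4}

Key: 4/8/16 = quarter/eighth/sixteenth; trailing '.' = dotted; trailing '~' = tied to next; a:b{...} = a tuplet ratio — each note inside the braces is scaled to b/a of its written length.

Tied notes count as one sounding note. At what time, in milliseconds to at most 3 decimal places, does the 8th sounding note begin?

1. 0.0ms @ 0 + 300.752ms (4/7)
2. 300.752ms @ 4/7 + 300.752ms (4/7)
3. 601.504ms @ 8/7 + 150.376ms (2/7)
4. 751.88ms @ 10/7 + 150.376ms (2/7)
5. 902.256ms @ 12/7 + 300.752ms (4/7)
6. 1203.008ms @ 16/7 + 300.752ms (4/7)
7. 1503.759ms @ 20/7 + 300.752ms (4/7)
8. 1804.511ms @ 24/7 + 300.752ms (4/7)

note 8 onset = 24/7b = 1804.511ms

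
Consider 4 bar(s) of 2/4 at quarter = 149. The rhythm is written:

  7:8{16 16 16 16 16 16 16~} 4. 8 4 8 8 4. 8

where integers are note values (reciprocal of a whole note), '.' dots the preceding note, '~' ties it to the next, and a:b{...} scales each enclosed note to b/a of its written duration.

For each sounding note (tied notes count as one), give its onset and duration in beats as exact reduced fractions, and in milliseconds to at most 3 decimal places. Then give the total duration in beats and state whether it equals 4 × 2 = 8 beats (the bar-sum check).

1) 0.0ms=0b +115.053ms=2/7b
2) 115.053ms=2/7b +115.053ms=2/7b
3) 230.105ms=4/7b +115.053ms=2/7b
4) 345.158ms=6/7b +115.053ms=2/7b
5) 460.211ms=8/7b +115.053ms=2/7b
6) 575.264ms=10/7b +115.053ms=2/7b
7) 690.316ms=12/7b +719.08ms=25/14b
8) 1409.396ms=7/2b +201.342ms=1/2b
9) 1610.738ms=4b +402.685ms=1b
10) 2013.423ms=5b +201.342ms=1/2b
11) 2214.765ms=11/2b +201.342ms=1/2b
12) 2416.107ms=6b +604.027ms=3/2b
13) 3020.134ms=15/2b +201.342ms=1/2b
Σ=8b of 8 (149bpm 2/4) — PASS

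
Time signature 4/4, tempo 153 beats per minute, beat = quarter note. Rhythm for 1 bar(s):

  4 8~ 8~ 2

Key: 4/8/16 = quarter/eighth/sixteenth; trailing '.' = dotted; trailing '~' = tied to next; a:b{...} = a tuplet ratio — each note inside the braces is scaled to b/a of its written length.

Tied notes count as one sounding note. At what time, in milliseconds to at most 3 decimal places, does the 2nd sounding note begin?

1. 0.0ms @ 0 + 392.157ms (1)
2. 392.157ms @ 1 + 1176.471ms (3)

note 2 onset = 1b = 392.157ms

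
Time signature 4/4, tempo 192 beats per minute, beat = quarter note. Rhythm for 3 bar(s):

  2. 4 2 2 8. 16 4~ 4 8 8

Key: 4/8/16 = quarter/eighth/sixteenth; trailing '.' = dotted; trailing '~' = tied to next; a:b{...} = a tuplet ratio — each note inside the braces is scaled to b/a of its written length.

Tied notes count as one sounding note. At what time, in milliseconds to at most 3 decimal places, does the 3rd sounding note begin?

note 3 onset = 4b = 1250.0ms

1. 0.0ms @ 0 + 937.5ms (3)
2. 937.5ms @ 3 + 312.5ms (1)
3. 1250.0ms @ 4 + 625.0ms (2)
4. 1875.0ms @ 6 + 625.0ms (2)
5. 2500.0ms @ 8 + 234.375ms (3/4)
6. 2734.375ms @ 35/4 + 78.125ms (1/4)
7. 2812.5ms @ 9 + 625.0ms (2)
8. 3437.5ms @ 11 + 156.25ms (1/2)
9. 3593.75ms @ 23/2 + 156.25ms (1/2)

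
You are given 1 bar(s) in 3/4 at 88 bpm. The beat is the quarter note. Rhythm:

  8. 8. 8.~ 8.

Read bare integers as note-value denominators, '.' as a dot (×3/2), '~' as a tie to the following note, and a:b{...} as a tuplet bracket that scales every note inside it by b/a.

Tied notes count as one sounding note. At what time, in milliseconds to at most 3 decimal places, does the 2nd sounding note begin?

note 2 onset = 3/4b = 511.364ms

1. 0.0ms @ 0 + 511.364ms (3/4)
2. 511.364ms @ 3/4 + 511.364ms (3/4)
3. 1022.727ms @ 3/2 + 1022.727ms (3/2)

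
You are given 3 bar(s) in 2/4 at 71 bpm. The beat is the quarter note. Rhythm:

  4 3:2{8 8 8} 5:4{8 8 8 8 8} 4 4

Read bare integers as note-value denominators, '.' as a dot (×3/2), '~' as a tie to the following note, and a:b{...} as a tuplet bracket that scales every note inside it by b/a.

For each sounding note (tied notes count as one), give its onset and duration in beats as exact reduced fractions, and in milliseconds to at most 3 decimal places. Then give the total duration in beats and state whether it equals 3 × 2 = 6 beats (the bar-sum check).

1) 0.0ms=0b +845.07ms=1b
2) 845.07ms=1b +281.69ms=1/3b
3) 1126.761ms=4/3b +281.69ms=1/3b
4) 1408.451ms=5/3b +281.69ms=1/3b
5) 1690.141ms=2b +338.028ms=2/5b
6) 2028.169ms=12/5b +338.028ms=2/5b
7) 2366.197ms=14/5b +338.028ms=2/5b
8) 2704.225ms=16/5b +338.028ms=2/5b
9) 3042.254ms=18/5b +338.028ms=2/5b
10) 3380.282ms=4b +845.07ms=1b
11) 4225.352ms=5b +845.07ms=1b
Σ=6b of 6 (71bpm 2/4) — PASS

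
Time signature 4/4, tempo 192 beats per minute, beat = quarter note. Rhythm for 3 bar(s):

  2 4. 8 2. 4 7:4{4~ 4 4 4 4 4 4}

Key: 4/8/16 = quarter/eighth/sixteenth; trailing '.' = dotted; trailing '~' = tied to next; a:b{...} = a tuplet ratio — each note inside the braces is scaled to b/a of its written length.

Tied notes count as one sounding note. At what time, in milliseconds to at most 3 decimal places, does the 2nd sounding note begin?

1. 0.0ms @ 0 + 625.0ms (2)
2. 625.0ms @ 2 + 468.75ms (3/2)
3. 1093.75ms @ 7/2 + 156.25ms (1/2)
4. 1250.0ms @ 4 + 937.5ms (3)
5. 2187.5ms @ 7 + 312.5ms (1)
6. 2500.0ms @ 8 + 357.143ms (8/7)
7. 2857.143ms @ 64/7 + 178.571ms (4/7)
8. 3035.714ms @ 68/7 + 178.571ms (4/7)
9. 3214.286ms @ 72/7 + 178.571ms (4/7)
10. 3392.857ms @ 76/7 + 178.571ms (4/7)
11. 3571.429ms @ 80/7 + 178.571ms (4/7)

note 2 onset = 2b = 625.0ms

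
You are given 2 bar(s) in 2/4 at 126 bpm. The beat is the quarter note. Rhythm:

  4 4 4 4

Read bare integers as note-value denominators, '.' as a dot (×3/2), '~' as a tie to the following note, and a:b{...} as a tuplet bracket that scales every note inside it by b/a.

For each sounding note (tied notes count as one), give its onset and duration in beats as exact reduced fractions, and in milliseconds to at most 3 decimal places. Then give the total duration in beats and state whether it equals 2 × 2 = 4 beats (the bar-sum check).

1) 0.0ms=0b +476.19ms=1b
2) 476.19ms=1b +476.19ms=1b
3) 952.381ms=2b +476.19ms=1b
4) 1428.571ms=3b +476.19ms=1b
Σ=4b of 4 (126bpm 2/4) — PASS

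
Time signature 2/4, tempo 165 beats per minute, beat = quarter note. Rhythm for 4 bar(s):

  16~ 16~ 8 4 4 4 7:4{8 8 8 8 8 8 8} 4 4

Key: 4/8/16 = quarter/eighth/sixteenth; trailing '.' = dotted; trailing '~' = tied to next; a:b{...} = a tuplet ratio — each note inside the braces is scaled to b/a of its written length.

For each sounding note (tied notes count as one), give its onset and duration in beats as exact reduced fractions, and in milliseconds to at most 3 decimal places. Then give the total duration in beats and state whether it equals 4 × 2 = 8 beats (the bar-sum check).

1) 0.0ms=0b +363.636ms=1b
2) 363.636ms=1b +363.636ms=1b
3) 727.273ms=2b +363.636ms=1b
4) 1090.909ms=3b +363.636ms=1b
5) 1454.545ms=4b +103.896ms=2/7b
6) 1558.442ms=30/7b +103.896ms=2/7b
7) 1662.338ms=32/7b +103.896ms=2/7b
8) 1766.234ms=34/7b +103.896ms=2/7b
9) 1870.13ms=36/7b +103.896ms=2/7b
10) 1974.026ms=38/7b +103.896ms=2/7b
11) 2077.922ms=40/7b +103.896ms=2/7b
12) 2181.818ms=6b +363.636ms=1b
13) 2545.455ms=7b +363.636ms=1b
Σ=8b of 8 (165bpm 2/4) — PASS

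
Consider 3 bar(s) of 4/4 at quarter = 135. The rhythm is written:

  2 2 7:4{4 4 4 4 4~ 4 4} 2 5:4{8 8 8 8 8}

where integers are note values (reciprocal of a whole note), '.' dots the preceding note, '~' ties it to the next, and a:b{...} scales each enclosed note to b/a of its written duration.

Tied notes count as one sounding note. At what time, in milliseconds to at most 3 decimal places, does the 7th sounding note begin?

1. 0.0ms @ 0 + 888.889ms (2)
2. 888.889ms @ 2 + 888.889ms (2)
3. 1777.778ms @ 4 + 253.968ms (4/7)
4. 2031.746ms @ 32/7 + 253.968ms (4/7)
5. 2285.714ms @ 36/7 + 253.968ms (4/7)
6. 2539.683ms @ 40/7 + 253.968ms (4/7)
7. 2793.651ms @ 44/7 + 507.937ms (8/7)
8. 3301.587ms @ 52/7 + 253.968ms (4/7)
9. 3555.556ms @ 8 + 888.889ms (2)
10. 4444.444ms @ 10 + 177.778ms (2/5)
11. 4622.222ms @ 52/5 + 177.778ms (2/5)
12. 4800.0ms @ 54/5 + 177.778ms (2/5)
13. 4977.778ms @ 56/5 + 177.778ms (2/5)
14. 5155.556ms @ 58/5 + 177.778ms (2/5)

note 7 onset = 44/7b = 2793.651ms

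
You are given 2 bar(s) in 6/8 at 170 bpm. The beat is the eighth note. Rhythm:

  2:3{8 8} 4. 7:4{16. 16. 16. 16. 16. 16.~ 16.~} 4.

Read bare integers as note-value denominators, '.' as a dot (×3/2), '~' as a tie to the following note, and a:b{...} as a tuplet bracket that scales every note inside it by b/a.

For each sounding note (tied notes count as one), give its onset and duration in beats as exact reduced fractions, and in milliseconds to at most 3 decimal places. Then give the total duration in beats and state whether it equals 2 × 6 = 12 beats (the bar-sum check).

1) 0.0ms=0b +529.412ms=3/2b
2) 529.412ms=3/2b +529.412ms=3/2b
3) 1058.824ms=3b +1058.824ms=3b
4) 2117.647ms=6b +151.261ms=3/7b
5) 2268.908ms=45/7b +151.261ms=3/7b
6) 2420.168ms=48/7b +151.261ms=3/7b
7) 2571.429ms=51/7b +151.261ms=3/7b
8) 2722.689ms=54/7b +151.261ms=3/7b
9) 2873.95ms=57/7b +1361.345ms=27/7b
Σ=12b of 12 (170bpm 6/8) — PASS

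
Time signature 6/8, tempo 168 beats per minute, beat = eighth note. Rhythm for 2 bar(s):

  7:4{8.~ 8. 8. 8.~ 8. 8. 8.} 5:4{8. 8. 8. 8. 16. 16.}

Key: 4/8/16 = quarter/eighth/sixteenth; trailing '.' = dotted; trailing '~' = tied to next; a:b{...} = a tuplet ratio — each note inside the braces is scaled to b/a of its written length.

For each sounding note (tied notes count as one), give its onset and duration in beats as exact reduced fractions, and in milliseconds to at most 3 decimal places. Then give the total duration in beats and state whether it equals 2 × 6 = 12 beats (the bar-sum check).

1) 0.0ms=0b +612.245ms=12/7b
2) 612.245ms=12/7b +306.122ms=6/7b
3) 918.367ms=18/7b +612.245ms=12/7b
4) 1530.612ms=30/7b +306.122ms=6/7b
5) 1836.735ms=36/7b +306.122ms=6/7b
6) 2142.857ms=6b +428.571ms=6/5b
7) 2571.429ms=36/5b +428.571ms=6/5b
8) 3000.0ms=42/5b +428.571ms=6/5b
9) 3428.571ms=48/5b +428.571ms=6/5b
10) 3857.143ms=54/5b +214.286ms=3/5b
11) 4071.429ms=57/5b +214.286ms=3/5b
Σ=12b of 12 (168bpm 6/8) — PASS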